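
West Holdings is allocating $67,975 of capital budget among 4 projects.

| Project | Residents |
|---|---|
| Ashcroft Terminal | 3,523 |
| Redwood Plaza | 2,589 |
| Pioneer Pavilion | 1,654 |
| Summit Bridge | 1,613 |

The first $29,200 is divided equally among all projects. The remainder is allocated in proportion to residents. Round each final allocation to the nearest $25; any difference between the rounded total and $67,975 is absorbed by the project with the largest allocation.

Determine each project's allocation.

Ashcroft Terminal: $21,850 · Redwood Plaza: $18,000 · Pioneer Pavilion: $14,150 · Summit Bridge: $13,975

Equal tier: $29,200 ÷ 4 = $7,300 apiece.
Remainder $38,775 by residents (total 9,379): Ashcroft Terminal 14,564.91 → $14,575; Redwood Plaza 10,703.54 → $10,700; Pioneer Pavilion 6,838.03 → $6,850; Summit Bridge 6,668.52 → $6,675.
Rounding difference −$25 on remainder applied to Ashcroft Terminal.
Totals: Ashcroft Terminal $7,300 + $14,550 = $21,850; Redwood Plaza $7,300 + $10,700 = $18,000; Pioneer Pavilion $7,300 + $6,850 = $14,150; Summit Bridge $7,300 + $6,675 = $13,975.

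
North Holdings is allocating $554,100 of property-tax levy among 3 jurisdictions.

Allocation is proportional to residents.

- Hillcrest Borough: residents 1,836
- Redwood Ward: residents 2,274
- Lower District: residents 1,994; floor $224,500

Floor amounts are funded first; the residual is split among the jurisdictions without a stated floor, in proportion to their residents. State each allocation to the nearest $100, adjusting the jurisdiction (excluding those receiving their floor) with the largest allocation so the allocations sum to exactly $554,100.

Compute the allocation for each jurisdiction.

Hillcrest Borough: $147,200; Redwood Ward: $182,400; Lower District: $224,500

Fund the minimums — Lower District $224,500. Residual $329,600.
Residual split over remaining residents 4,110: Hillcrest Borough 147,237.37 → $147,200; Redwood Ward 182,362.63 → $182,400.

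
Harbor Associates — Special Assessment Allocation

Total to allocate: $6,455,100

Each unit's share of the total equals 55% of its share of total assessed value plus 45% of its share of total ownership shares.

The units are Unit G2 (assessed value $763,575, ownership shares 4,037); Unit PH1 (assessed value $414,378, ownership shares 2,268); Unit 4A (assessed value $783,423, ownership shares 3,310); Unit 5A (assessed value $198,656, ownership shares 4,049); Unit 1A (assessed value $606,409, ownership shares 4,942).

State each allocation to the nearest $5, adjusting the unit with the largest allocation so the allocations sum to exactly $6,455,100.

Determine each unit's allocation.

Assessed value total 2,766,441; ownership shares total 18,606.
Composite weights (55% assessed value + 45% ownership shares): Unit G2 0.2494; Unit PH1 0.1372; Unit 4A 0.2358; Unit 5A 0.1374; Unit 1A 0.2401.
Raw shares: Unit G2 1,610,194.17; Unit PH1 885,874.31; Unit 4A 1,522,165.78; Unit 5A 887,080.27; Unit 1A 1,549,785.46.
After rounding ($5): Unit G2 $1,610,195; Unit PH1 $885,875; Unit 4A $1,522,165; Unit 5A $887,080; Unit 1A $1,549,785. Sum = $6,455,100.
Rounded total matches; no reconciliation needed.

Unit G2: $1,610,195 · Unit PH1: $885,875 · Unit 4A: $1,522,165 · Unit 5A: $887,080 · Unit 1A: $1,549,785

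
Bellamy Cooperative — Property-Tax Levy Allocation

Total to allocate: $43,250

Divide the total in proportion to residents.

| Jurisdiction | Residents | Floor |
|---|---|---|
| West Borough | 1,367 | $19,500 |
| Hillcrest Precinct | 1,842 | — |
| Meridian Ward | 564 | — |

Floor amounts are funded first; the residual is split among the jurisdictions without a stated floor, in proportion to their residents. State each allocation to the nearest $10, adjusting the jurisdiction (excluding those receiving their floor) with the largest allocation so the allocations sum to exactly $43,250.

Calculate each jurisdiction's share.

Fund the minimums — West Borough $19,500. Remaining pool $23,750.
Remaining pool split over remaining residents 2,406: Hillcrest Precinct 18,182.67 → $18,180; Meridian Ward 5,567.33 → $5,570.

West Borough: $19,500 · Hillcrest Precinct: $18,180 · Meridian Ward: $5,570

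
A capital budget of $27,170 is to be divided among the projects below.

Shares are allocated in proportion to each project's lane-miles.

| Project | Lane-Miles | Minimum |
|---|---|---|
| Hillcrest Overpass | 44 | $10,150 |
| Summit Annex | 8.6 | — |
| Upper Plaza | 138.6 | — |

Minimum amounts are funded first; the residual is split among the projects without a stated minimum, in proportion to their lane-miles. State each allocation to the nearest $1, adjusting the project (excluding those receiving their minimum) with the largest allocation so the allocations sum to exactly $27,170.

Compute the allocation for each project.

Guaranteed amounts: Hillcrest Overpass $10,150. Residual $17,020.
Residual split over remaining lane-miles 147.2: Summit Annex 994.38 → $994; Upper Plaza 16,025.62 → $16,026.

Hillcrest Overpass: $10,150 | Summit Annex: $994 | Upper Plaza: $16,026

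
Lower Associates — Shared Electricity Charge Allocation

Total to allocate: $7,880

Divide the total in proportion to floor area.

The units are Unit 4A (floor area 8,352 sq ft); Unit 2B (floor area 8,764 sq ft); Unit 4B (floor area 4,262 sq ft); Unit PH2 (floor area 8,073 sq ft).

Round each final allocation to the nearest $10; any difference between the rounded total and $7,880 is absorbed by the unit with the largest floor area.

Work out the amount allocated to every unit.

Total floor area = 29,451.
Proportional shares: Unit 4A 8,352/29,451 × $7,880 = 2,234.69; Unit 2B 8,764/29,451 × $7,880 = 2,344.92; Unit 4B 4,262/29,451 × $7,880 = 1,140.35; Unit PH2 8,073/29,451 × $7,880 = 2,160.04.
Rounded to nearest $10: Unit 4A $2,230; Unit 2B $2,340; Unit 4B $1,140; Unit PH2 $2,160. Sum = $7,870.
Difference $7,880 − $7,870 = +$10 applied to largest floor area (Unit 2B): Unit 2B becomes $2,350.

Unit 4A: $2,230 | Unit 2B: $2,350 | Unit 4B: $1,140 | Unit PH2: $2,160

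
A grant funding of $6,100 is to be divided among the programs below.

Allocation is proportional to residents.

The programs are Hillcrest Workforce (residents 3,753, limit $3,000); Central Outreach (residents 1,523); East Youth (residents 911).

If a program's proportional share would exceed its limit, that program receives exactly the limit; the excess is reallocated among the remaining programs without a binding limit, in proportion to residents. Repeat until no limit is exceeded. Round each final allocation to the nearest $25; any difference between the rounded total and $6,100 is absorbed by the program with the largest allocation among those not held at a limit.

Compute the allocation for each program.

Hillcrest Workforce: $3,000; Central Outreach: $1,950; East Youth: $1,150

Total residents = 6,187.
Unconstrained shares: Hillcrest Workforce 3,700.23; Central Outreach 1,501.58; East Youth 898.19.
Held at cap: Hillcrest Workforce ($3,000); residual $3,100 reallocated over remaining residents 2,434.
Remaining shares: Central Outreach 1,939.73 → $1,950; East Youth 1,160.27 → $1,150.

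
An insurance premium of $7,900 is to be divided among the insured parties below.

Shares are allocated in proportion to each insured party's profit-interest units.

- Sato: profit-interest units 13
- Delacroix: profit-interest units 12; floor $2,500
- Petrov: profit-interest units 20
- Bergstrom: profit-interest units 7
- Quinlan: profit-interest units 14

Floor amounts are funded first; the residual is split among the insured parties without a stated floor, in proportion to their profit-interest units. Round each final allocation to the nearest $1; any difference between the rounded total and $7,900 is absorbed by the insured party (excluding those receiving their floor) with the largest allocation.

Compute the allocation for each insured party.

Fund the minimums — Delacroix $2,500. Residual $5,400.
Residual split over remaining profit-interest units 54: Sato 1,300.00 → $1,300; Petrov 2,000.00 → $2,000; Bergstrom 700.00 → $700; Quinlan 1,400.00 → $1,400.

Sato: $1,300 | Delacroix: $2,500 | Petrov: $2,000 | Bergstrom: $700 | Quinlan: $1,400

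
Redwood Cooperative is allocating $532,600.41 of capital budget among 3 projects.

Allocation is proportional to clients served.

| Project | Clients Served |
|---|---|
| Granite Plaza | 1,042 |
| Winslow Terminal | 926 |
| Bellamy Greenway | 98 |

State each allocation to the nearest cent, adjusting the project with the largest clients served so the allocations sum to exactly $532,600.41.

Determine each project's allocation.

Granite Plaza: $268,620.34; Winslow Terminal: $238,716.35; Bellamy Greenway: $25,263.72

Clients served total: 1,042 + 926 + 98 = 2,066.
Pro-rata amounts: Granite Plaza 268,620.3423; Winslow Terminal 238,716.3503; Bellamy Greenway 25,263.7174.
After rounding (cent): Granite Plaza $268,620.34; Winslow Terminal $238,716.35; Bellamy Greenway $25,263.72. Sum = $532,600.41.
Sum already equals the total — no adjustment.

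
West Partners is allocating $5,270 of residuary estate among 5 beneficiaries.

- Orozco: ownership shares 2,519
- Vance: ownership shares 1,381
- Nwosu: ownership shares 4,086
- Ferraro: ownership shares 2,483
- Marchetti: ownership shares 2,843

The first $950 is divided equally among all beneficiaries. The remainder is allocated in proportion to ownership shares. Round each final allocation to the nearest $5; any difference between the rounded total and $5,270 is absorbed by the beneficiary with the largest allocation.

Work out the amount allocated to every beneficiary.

First tranche $950 split equally: $190 each.
Remainder $4,320 by ownership shares (total 13,312): Orozco 817.46 → $815; Vance 448.16 → $450; Nwosu 1,325.99 → $1,325; Ferraro 805.78 → $805; Marchetti 922.61 → $925.
Totals: Orozco $190 + $815 = $1,005; Vance $190 + $450 = $640; Nwosu $190 + $1,325 = $1,515; Ferraro $190 + $805 = $995; Marchetti $190 + $925 = $1,115.

Orozco: $1,005 · Vance: $640 · Nwosu: $1,515 · Ferraro: $995 · Marchetti: $1,115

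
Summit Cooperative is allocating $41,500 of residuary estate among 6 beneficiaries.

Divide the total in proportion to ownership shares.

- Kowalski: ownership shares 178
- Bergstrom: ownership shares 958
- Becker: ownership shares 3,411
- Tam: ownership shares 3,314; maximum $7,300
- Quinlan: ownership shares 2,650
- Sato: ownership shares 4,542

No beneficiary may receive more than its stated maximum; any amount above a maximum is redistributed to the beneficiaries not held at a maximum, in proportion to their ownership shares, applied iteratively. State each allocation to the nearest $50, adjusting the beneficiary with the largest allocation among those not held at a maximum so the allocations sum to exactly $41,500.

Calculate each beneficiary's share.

Kowalski: $500; Bergstrom: $2,800; Becker: $9,950; Tam: $7,300; Quinlan: $7,700; Sato: $13,250

Sum of ownership shares: 15,053.
Pro-rata shares before constraints: Kowalski 490.73; Bergstrom 2,641.13; Becker 9,403.87; Tam 9,136.45; Quinlan 7,305.85; Sato 12,521.96.
Capped: Tam ($7,300); remaining pool $34,200 reallocated over remaining ownership shares 11,739.
Shares after redistribution: Kowalski 518.58 → $500; Bergstrom 2,791.00 → $2,800; Becker 9,937.49 → $9,950; Quinlan 7,720.42 → $7,700; Sato 13,232.51 → $13,250.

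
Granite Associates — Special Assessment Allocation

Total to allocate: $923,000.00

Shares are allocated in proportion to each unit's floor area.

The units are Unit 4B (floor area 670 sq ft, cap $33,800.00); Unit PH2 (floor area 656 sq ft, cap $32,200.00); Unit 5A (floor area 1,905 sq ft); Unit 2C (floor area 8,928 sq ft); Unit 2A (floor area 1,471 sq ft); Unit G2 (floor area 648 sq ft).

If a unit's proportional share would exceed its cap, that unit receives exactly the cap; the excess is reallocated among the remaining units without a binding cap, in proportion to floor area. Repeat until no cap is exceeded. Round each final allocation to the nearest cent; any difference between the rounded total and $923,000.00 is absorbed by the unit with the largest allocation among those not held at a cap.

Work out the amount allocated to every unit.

Combined floor area = 14,278.
Pro-rata shares before constraints: Unit 4B 43,312.0885; Unit PH2 42,407.0598; Unit 5A 123,148.5502; Unit 2C 577,149.7409; Unit 2A 95,092.6600; Unit G2 41,889.9005.
Held at cap: Unit 4B ($33,800.00), Unit PH2 ($32,200.00); balance $857,000.00 reallocated over remaining floor area 12,952.
Redistributed shares: Unit 5A 126,048.8728 → $126,048.87; Unit 2C 590,742.4336 → $590,742.43; Unit 2A 97,332.2267 → $97,332.23; Unit G2 42,876.4670 → $42,876.47.

Unit 4B: $33,800.00; Unit PH2: $32,200.00; Unit 5A: $126,048.87; Unit 2C: $590,742.43; Unit 2A: $97,332.23; Unit G2: $42,876.47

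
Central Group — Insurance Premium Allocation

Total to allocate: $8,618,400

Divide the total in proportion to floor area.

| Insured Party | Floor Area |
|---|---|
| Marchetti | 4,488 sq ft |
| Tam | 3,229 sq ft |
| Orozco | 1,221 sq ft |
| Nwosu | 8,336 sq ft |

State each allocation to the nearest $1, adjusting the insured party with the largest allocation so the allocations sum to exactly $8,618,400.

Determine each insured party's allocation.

Marchetti: $2,239,167 · Tam: $1,611,023 · Orozco: $609,185 · Nwosu: $4,159,025

Combined floor area = 17,274.
Pro-rata amounts: Marchetti 4,488/17,274 × $8,618,400 = 2,239,167.49; Tam 3,229/17,274 × $8,618,400 = 1,611,023.13; Orozco 1,221/17,274 × $8,618,400 = 609,185.27; Nwosu 8,336/17,274 × $8,618,400 = 4,159,024.11.
At nearest $1: Marchetti $2,239,167; Tam $1,611,023; Orozco $609,185; Nwosu $4,159,024. Sum = $8,618,399.
Difference $8,618,400 − $8,618,399 = +$1 applied to largest allocation (Nwosu): Nwosu becomes $4,159,025.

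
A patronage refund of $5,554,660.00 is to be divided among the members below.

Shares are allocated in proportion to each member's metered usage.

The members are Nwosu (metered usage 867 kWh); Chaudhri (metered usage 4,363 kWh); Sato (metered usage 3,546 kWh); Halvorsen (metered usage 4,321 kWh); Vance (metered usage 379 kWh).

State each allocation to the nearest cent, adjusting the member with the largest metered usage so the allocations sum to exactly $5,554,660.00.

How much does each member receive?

Nwosu: $357,367.93; Chaudhri: $1,798,380.94; Sato: $1,461,622.47; Halvorsen: $1,781,069.00; Vance: $156,219.66

Sum of metered usage: 867 + 4,363 + 3,546 + 4,321 + 379 = 13,476.
Proportional shares: Nwosu 357,367.9297; Chaudhri 1,798,380.9424; Sato 1,461,622.4666; Halvorsen 1,781,069.0012; Vance 156,219.6601.
After rounding (cent): Nwosu $357,367.93; Chaudhri $1,798,380.94; Sato $1,461,622.47; Halvorsen $1,781,069.00; Vance $156,219.66. Sum = $5,554,660.00.
No rounding difference to absorb.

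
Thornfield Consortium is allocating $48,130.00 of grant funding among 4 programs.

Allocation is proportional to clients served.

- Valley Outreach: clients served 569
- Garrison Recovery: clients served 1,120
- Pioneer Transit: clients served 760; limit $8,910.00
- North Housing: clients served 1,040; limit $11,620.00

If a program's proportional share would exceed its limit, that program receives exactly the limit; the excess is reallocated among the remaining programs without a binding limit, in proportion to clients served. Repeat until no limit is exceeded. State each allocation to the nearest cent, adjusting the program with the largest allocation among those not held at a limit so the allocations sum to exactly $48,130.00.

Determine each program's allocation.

Total clients served = 3,489.
Pro-rata shares before constraints: Valley Outreach 7,849.2319; Garrison Recovery 15,450.1576; Pioneer Transit 10,484.0355; North Housing 14,346.5749.
Held at cap: Pioneer Transit ($8,910.00), North Housing ($11,620.00); remaining pool $27,600.00 reallocated over remaining clients served 1,689.
Remaining shares: Valley Outreach 9,298.0462 → $9,298.05; Garrison Recovery 18,301.9538 → $18,301.95.

Valley Outreach: $9,298.05; Garrison Recovery: $18,301.95; Pioneer Transit: $8,910.00; North Housing: $11,620.00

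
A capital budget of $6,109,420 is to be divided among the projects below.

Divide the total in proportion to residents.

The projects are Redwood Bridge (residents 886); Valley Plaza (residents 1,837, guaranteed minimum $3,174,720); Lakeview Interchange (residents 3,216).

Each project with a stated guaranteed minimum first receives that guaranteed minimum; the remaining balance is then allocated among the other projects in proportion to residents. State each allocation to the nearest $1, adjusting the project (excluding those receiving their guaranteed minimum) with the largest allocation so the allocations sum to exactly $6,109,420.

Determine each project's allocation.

Minimums first: Valley Plaza $3,174,720. Residual $2,934,700.
Residual split over remaining residents 4,102: Redwood Bridge 633,872.31 → $633,872; Lakeview Interchange 2,300,827.69 → $2,300,828.

Redwood Bridge: $633,872 | Valley Plaza: $3,174,720 | Lakeview Interchange: $2,300,828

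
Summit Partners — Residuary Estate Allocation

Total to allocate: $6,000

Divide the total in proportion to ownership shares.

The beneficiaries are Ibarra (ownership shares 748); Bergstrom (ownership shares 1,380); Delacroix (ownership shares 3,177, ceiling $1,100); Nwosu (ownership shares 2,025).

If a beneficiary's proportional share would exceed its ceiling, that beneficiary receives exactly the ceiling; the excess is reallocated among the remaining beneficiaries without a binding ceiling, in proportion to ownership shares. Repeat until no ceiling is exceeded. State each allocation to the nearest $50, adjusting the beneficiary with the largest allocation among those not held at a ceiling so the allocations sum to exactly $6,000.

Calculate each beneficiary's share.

Sum of ownership shares: 7,330.
Proportional shares (ignoring caps): Ibarra 612.28; Bergstrom 1,129.60; Delacroix 2,600.55; Nwosu 1,657.57.
Held at cap: Delacroix ($1,100); residual $4,900 reallocated over remaining ownership shares 4,153.
Redistributed shares: Ibarra 882.54 → $900; Bergstrom 1,628.22 → $1,650; Nwosu 2,389.24 → $2,400.
Rounding difference −$50 applied to Nwosu → $2,350.

Ibarra: $900 · Bergstrom: $1,650 · Delacroix: $1,100 · Nwosu: $2,350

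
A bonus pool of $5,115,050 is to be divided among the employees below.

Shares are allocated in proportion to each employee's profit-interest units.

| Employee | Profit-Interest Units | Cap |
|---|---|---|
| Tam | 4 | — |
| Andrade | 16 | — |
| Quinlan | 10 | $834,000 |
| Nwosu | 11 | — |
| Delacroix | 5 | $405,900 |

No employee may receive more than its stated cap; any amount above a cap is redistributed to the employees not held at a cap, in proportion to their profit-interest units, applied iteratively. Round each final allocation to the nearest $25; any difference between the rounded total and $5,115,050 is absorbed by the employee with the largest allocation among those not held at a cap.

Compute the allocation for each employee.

Combined profit-interest units = 46.
Unconstrained shares: Tam 444,786.96; Andrade 1,779,147.83; Quinlan 1,111,967.39; Nwosu 1,223,164.13; Delacroix 555,983.70.
Held at cap: Quinlan ($834,000), Delacroix ($405,900); residual $3,875,150 reallocated over remaining profit-interest units 31.
Remaining shares: Tam 500,019.35 → $500,025; Andrade 2,000,077.42 → $2,000,075; Nwosu 1,375,053.23 → $1,375,050.

Tam: $500,025; Andrade: $2,000,075; Quinlan: $834,000; Nwosu: $1,375,050; Delacroix: $405,900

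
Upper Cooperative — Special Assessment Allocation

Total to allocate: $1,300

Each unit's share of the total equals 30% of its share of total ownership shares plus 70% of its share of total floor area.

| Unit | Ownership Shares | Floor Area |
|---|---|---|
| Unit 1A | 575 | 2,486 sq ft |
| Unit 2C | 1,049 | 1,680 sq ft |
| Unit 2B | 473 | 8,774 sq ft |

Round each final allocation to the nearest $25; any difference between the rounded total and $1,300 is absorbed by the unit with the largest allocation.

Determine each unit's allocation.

Unit 1A: $275 · Unit 2C: $325 · Unit 2B: $700

Totals — ownership shares 2,097, floor area 12,940.
Composite weights (30% ownership shares + 70% floor area): Unit 1A 0.2167; Unit 2C 0.2410; Unit 2B 0.5423.
Pro-rata amounts: Unit 1A 281.77; Unit 2C 313.24; Unit 2B 705.00.
After rounding ($25): Unit 1A $275; Unit 2C $325; Unit 2B $700. Sum = $1,300.
No rounding difference to absorb.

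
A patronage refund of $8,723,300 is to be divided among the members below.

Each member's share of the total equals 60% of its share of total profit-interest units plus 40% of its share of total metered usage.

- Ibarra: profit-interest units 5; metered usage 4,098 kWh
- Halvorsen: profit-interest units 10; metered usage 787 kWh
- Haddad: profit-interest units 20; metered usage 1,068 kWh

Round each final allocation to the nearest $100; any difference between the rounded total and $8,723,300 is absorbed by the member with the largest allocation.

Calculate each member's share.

Ibarra: $3,149,700 | Halvorsen: $1,956,700 | Haddad: $3,616,900

Profit-interest units total 35; metered usage total 5,953.
Composite weights (60% profit-interest units + 40% metered usage): Ibarra 0.3611; Halvorsen 0.2243; Haddad 0.4146.
Raw shares: Ibarra 3,149,732.82; Halvorsen 1,956,718.82; Haddad 3,616,848.36.
At nearest $100: Ibarra $3,149,700; Halvorsen $1,956,700; Haddad $3,616,800. Sum = $8,723,200.
Difference $8,723,300 − $8,723,200 = +$100 applied to largest allocation (Haddad): Haddad becomes $3,616,900.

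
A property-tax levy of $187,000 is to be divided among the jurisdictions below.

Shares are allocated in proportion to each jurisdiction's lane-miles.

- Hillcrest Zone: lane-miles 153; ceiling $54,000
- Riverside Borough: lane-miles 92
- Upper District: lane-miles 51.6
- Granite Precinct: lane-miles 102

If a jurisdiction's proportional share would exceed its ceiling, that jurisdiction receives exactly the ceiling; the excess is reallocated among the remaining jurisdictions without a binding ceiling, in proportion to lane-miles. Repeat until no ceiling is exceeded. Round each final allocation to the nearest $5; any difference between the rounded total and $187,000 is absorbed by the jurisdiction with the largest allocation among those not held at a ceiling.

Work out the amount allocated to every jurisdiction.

Combined lane-miles = 398.6.
Proportional shares (ignoring caps): Hillcrest Zone 71,778.73; Riverside Borough 43,161.06; Upper District 24,207.73; Granite Precinct 47,852.48.
Held at cap: Hillcrest Zone ($54,000); residual $133,000 reallocated over remaining lane-miles 245.6.
Shares after redistribution: Riverside Borough 49,820.85 → $49,820; Upper District 27,943.00 → $27,945; Granite Precinct 55,236.16 → $55,235.

Hillcrest Zone: $54,000; Riverside Borough: $49,820; Upper District: $27,945; Granite Precinct: $55,235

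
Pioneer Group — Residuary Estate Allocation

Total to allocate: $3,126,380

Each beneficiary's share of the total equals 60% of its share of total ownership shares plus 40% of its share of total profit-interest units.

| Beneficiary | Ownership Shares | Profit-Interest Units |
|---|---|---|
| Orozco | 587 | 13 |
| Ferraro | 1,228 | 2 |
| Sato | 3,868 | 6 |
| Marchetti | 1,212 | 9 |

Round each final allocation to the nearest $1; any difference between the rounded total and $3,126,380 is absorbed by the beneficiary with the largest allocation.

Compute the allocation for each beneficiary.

Totals — ownership shares 6,895, profit-interest units 30.
Combined weights (60% ownership shares + 40% profit-interest units): Orozco 0.2244; Ferraro 0.1335; Sato 0.4166; Marchetti 0.2255.
Proportional shares: Orozco 701,602.90; Ferraro 417,455.24; Sato 1,302,424.06; Marchetti 704,897.80.
After rounding ($1): Orozco $701,603; Ferraro $417,455; Sato $1,302,424; Marchetti $704,898. Sum = $3,126,380.
Rounded total matches; no reconciliation needed.

Orozco: $701,603 · Ferraro: $417,455 · Sato: $1,302,424 · Marchetti: $704,898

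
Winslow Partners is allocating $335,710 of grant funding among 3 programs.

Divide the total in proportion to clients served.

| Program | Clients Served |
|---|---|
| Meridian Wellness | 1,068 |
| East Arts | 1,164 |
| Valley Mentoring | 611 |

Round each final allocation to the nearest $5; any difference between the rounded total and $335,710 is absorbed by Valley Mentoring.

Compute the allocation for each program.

Clients served total: 2,843.
Proportional shares: Meridian Wellness 1,068/2,843 × $335,710 = 126,112.66; East Arts 1,164/2,843 × $335,710 = 137,448.62; Valley Mentoring 611/2,843 × $335,710 = 72,148.72.
After rounding ($5): Meridian Wellness $126,115; East Arts $137,450; Valley Mentoring $72,150. Sum = $335,715.
Difference $335,710 − $335,715 = −$5 applied to Valley Mentoring: Valley Mentoring becomes $72,145.

Meridian Wellness: $126,115; East Arts: $137,450; Valley Mentoring: $72,145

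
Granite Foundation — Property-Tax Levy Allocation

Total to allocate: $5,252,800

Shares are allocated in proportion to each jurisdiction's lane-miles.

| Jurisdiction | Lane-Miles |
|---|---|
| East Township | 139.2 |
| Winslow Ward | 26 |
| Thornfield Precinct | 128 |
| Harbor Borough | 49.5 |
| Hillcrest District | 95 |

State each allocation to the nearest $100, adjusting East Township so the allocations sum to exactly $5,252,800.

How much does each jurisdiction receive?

East Township: $1,670,600 · Winslow Ward: $312,000 · Thornfield Precinct: $1,536,100 · Harbor Borough: $594,000 · Hillcrest District: $1,140,100

Total lane-miles = 437.7.
Proportional shares: East Township 139.2/437.7 × $5,252,800 = 1,670,527.21; Winslow Ward 26/437.7 × $5,252,800 = 312,023.76; Thornfield Precinct 128/437.7 × $5,252,800 = 1,536,116.98; Harbor Borough 49.5/437.7 × $5,252,800 = 594,045.24; Hillcrest District 95/437.7 × $5,252,800 = 1,140,086.82.
After rounding ($100): East Township $1,670,500; Winslow Ward $312,000; Thornfield Precinct $1,536,100; Harbor Borough $594,000; Hillcrest District $1,140,100. Sum = $5,252,700.
Difference $5,252,800 − $5,252,700 = +$100 applied to East Township: East Township becomes $1,670,600.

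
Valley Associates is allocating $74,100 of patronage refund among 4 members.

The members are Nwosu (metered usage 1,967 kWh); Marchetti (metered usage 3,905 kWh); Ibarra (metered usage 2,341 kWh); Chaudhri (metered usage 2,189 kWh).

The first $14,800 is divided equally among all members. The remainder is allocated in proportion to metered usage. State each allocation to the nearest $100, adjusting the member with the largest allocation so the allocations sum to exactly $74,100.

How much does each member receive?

Nwosu: $14,900 | Marchetti: $26,000 | Ibarra: $17,000 | Chaudhri: $16,200

Equal tier: $14,800 ÷ 4 = $3,700 apiece.
Remainder $59,300 by metered usage (total 10,402): Nwosu 11,213.53 → $11,200; Marchetti 22,261.73 → $22,300; Ibarra 13,345.64 → $13,300; Chaudhri 12,479.11 → $12,500.
Totals: Nwosu $3,700 + $11,200 = $14,900; Marchetti $3,700 + $22,300 = $26,000; Ibarra $3,700 + $13,300 = $17,000; Chaudhri $3,700 + $12,500 = $16,200.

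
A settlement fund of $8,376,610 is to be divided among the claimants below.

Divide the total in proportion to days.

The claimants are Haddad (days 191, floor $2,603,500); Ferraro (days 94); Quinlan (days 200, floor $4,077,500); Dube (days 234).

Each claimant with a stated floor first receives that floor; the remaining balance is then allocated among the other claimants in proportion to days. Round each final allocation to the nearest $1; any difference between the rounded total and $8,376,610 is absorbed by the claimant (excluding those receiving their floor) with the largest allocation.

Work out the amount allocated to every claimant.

Guaranteed amounts: Haddad $2,603,500; Quinlan $4,077,500. Residual $1,695,610.
Residual split over remaining days 328: Ferraro 485,937.01 → $485,937; Dube 1,209,672.99 → $1,209,673.

Haddad: $2,603,500; Ferraro: $485,937; Quinlan: $4,077,500; Dube: $1,209,673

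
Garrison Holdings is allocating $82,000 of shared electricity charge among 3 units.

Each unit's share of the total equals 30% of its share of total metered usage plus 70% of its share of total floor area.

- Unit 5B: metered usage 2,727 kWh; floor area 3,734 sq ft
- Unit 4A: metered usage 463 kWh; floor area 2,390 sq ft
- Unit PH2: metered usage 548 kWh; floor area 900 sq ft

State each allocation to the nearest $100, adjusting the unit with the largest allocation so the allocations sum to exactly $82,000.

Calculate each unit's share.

Totals — metered usage 3,738, floor area 7,024.
Combined weights (30% metered usage + 70% floor area): Unit 5B 0.5910; Unit 4A 0.2753; Unit PH2 0.1337.
Proportional shares: Unit 5B 48,460.73; Unit 4A 22,578.07; Unit PH2 10,961.20.
Rounded to nearest $100: Unit 5B $48,500; Unit 4A $22,600; Unit PH2 $11,000. Sum = $82,100.
Difference $82,000 − $82,100 = −$100 applied to largest allocation (Unit 5B): Unit 5B becomes $48,400.

Unit 5B: $48,400 · Unit 4A: $22,600 · Unit PH2: $11,000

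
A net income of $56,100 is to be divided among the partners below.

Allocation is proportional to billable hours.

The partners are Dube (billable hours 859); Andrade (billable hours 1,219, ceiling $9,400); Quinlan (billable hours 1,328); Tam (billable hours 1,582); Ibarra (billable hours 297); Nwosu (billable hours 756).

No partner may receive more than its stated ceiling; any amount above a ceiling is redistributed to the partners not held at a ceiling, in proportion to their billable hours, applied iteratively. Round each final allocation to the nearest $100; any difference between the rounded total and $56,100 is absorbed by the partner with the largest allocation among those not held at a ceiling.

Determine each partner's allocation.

Combined billable hours = 6,041.
Proportional shares (ignoring caps): Dube 7,977.14; Andrade 11,320.29; Quinlan 12,332.53; Tam 14,691.31; Ibarra 2,758.10; Nwosu 7,020.63.
Held at cap: Andrade ($9,400); remaining pool $46,700 reallocated over remaining billable hours 4,822.
Redistributed shares: Dube 8,319.22 → $8,300; Quinlan 12,861.39 → $12,900; Tam 15,321.32 → $15,300; Ibarra 2,876.38 → $2,900; Nwosu 7,321.69 → $7,300.

Dube: $8,300 · Andrade: $9,400 · Quinlan: $12,900 · Tam: $15,300 · Ibarra: $2,900 · Nwosu: $7,300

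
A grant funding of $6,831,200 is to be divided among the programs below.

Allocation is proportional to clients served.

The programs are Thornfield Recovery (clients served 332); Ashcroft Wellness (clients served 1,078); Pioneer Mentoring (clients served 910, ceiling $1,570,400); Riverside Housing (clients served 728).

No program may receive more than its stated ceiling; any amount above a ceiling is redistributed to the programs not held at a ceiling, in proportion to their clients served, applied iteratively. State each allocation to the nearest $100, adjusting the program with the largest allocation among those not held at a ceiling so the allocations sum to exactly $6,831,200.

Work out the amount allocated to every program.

Thornfield Recovery: $816,900; Ashcroft Wellness: $2,652,600; Pioneer Mentoring: $1,570,400; Riverside Housing: $1,791,300

Sum of clients served: 3,048.
Pro-rata shares before constraints: Thornfield Recovery 744,080.84; Ashcroft Wellness 2,416,021.52; Pioneer Mentoring 2,039,498.69; Riverside Housing 1,631,598.95.
Cap binds for Pioneer Mentoring ($1,570,400); remaining pool $5,260,800 reallocated over remaining clients served 2,138.
Shares after redistribution: Thornfield Recovery 816,924.98 → $816,900; Ashcroft Wellness 2,652,545.56 → $2,652,500; Riverside Housing 1,791,329.47 → $1,791,300.
Rounding difference +$100 applied to Ashcroft Wellness → $2,652,600.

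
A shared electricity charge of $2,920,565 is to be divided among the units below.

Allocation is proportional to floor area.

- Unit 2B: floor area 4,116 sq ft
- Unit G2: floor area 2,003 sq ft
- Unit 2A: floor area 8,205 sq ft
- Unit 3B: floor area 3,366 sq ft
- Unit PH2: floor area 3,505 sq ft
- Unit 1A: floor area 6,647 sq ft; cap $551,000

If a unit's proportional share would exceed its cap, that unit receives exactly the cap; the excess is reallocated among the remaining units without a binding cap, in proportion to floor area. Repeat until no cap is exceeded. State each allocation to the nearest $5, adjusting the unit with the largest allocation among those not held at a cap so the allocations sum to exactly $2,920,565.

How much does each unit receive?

Total floor area = 27,842.
Pro-rata shares before constraints: Unit 2B 431,759.41; Unit G2 210,110.33; Unit 2A 860,686.58; Unit 3B 353,086.05; Unit PH2 367,666.85; Unit 1A 697,255.78.
Capped: Unit 1A ($551,000); residual $2,369,565 reallocated over remaining floor area 21,195.
Shares after redistribution: Unit 2B 460,161.81 → $460,160; Unit G2 223,932.00 → $223,930; Unit 2A 917,305.06 → $917,305; Unit 3B 376,313.08 → $376,315; Unit PH2 391,853.05 → $391,855.

Unit 2B: $460,160 | Unit G2: $223,930 | Unit 2A: $917,305 | Unit 3B: $376,315 | Unit PH2: $391,855 | Unit 1A: $551,000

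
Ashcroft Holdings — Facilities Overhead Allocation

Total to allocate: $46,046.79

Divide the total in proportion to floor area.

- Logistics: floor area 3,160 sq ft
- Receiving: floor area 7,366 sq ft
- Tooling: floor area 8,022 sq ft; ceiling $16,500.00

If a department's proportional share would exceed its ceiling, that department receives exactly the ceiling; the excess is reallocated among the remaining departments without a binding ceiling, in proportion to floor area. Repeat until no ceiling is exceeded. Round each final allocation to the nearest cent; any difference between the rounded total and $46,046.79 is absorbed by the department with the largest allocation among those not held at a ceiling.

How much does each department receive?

Logistics: $8,870.21 | Receiving: $20,676.58 | Tooling: $16,500.00

Total floor area = 18,548.
Unconstrained shares: Logistics 7,844.9351; Receiving 18,286.6430; Tooling 19,915.2118.
Cap binds for Tooling ($16,500.00); balance $29,546.79 reallocated over remaining floor area 10,526.
Redistributed shares: Logistics 8,870.2125 → $8,870.21; Receiving 20,676.5775 → $20,676.58.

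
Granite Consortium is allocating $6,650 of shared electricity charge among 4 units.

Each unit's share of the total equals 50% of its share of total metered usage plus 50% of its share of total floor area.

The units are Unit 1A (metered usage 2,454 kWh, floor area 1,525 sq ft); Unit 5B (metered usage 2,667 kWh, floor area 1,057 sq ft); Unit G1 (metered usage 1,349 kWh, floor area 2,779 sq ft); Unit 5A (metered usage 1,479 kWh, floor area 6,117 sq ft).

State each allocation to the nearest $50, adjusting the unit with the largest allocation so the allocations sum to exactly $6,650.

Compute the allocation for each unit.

Unit 1A: $1,450 | Unit 5B: $1,400 | Unit G1: $1,350 | Unit 5A: $2,450

Metered usage total 7,949; floor area total 11,478.
Combined weights (50% metered usage + 50% floor area): Unit 1A 0.2208; Unit 5B 0.2138; Unit G1 0.2059; Unit 5A 0.3595.
Unrounded shares: Unit 1A 1,468.26; Unit 5B 1,421.78; Unit G1 1,369.31; Unit 5A 2,390.65.
After rounding ($50): Unit 1A $1,450; Unit 5B $1,400; Unit G1 $1,350; Unit 5A $2,400. Sum = $6,600.
Difference $6,650 − $6,600 = +$50 applied to largest allocation (Unit 5A): Unit 5A becomes $2,450.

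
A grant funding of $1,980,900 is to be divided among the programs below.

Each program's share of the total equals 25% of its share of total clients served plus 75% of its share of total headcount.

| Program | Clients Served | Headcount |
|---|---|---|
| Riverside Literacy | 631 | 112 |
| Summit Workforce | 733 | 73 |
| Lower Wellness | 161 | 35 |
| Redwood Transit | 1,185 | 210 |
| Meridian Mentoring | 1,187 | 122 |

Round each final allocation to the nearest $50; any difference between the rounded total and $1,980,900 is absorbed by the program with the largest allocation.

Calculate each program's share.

Clients served total 3,897; headcount total 552.
Composite weights (25% clients served + 75% headcount): Riverside Literacy 0.1927; Summit Workforce 0.1462; Lower Wellness 0.0579; Redwood Transit 0.3613; Meridian Mentoring 0.2419.
Pro-rata amounts: Riverside Literacy 381,627.85; Summit Workforce 289,623.69; Lower Wellness 114,660.05; Redwood Transit 715,790.49; Meridian Mentoring 479,197.91.
At nearest $50: Riverside Literacy $381,650; Summit Workforce $289,600; Lower Wellness $114,650; Redwood Transit $715,800; Meridian Mentoring $479,200. Sum = $1,980,900.
Sum already equals the total — no adjustment.

Riverside Literacy: $381,650 · Summit Workforce: $289,600 · Lower Wellness: $114,650 · Redwood Transit: $715,800 · Meridian Mentoring: $479,200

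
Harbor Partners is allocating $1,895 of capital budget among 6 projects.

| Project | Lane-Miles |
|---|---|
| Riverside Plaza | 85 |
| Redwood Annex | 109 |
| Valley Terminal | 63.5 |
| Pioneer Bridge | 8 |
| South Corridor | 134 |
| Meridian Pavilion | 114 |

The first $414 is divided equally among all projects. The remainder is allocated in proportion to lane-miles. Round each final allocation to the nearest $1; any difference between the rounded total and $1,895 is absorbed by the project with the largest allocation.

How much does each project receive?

$414 shared equally gives $69 per project.
Remainder $1,481 by lane-miles (total 513.5): Riverside Plaza 245.15 → $245; Redwood Annex 314.37 → $314; Valley Terminal 183.14 → $183; Pioneer Bridge 23.07 → $23; South Corridor 386.47 → $386; Meridian Pavilion 328.79 → $329.
Rounding difference +$1 on remainder applied to South Corridor.
Totals: Riverside Plaza $69 + $245 = $314; Redwood Annex $69 + $314 = $383; Valley Terminal $69 + $183 = $252; Pioneer Bridge $69 + $23 = $92; South Corridor $69 + $387 = $456; Meridian Pavilion $69 + $329 = $398.

Riverside Plaza: $314; Redwood Annex: $383; Valley Terminal: $252; Pioneer Bridge: $92; South Corridor: $456; Meridian Pavilion: $398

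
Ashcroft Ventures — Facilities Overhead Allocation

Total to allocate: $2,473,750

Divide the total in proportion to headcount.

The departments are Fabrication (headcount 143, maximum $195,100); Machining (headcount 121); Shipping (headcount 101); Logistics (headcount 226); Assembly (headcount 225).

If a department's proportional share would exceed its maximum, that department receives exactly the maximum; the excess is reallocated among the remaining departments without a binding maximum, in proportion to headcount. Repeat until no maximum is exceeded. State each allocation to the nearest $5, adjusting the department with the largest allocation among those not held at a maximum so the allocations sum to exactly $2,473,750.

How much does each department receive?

Total headcount = 816.
Unconstrained shares: Fabrication 433,512.56; Machining 366,818.32; Shipping 306,187.19; Logistics 685,131.74; Assembly 682,100.18.
Capped: Fabrication ($195,100); balance $2,278,650 reallocated over remaining headcount 673.
Remaining shares: Machining 409,682.99 → $409,685; Shipping 341,966.79 → $341,965; Logistics 765,193.02 → $765,195; Assembly 761,807.21 → $761,805.

Fabrication: $195,100 | Machining: $409,685 | Shipping: $341,965 | Logistics: $765,195 | Assembly: $761,805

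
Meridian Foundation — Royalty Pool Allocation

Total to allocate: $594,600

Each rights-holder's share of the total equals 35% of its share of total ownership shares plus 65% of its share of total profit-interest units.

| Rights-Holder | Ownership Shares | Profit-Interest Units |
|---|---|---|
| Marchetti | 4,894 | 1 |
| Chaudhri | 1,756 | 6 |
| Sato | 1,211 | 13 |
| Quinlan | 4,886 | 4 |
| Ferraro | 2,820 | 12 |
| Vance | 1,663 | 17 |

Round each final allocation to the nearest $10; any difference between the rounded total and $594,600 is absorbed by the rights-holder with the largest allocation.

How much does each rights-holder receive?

Totals — ownership shares 17,230, profit-interest units 53.
Blended shares (35% ownership shares + 65% profit-interest units): Marchetti 0.1117; Chaudhri 0.1093; Sato 0.1840; Quinlan 0.1483; Ferraro 0.2045; Vance 0.2423.
Pro-rata amounts: Marchetti 66,403.72; Chaudhri 64,963.17; Sato 109,426.32; Quinlan 88,183.88; Ferraro 121,568.12; Vance 144,054.79.
Rounded to nearest $10: Marchetti $66,400; Chaudhri $64,960; Sato $109,430; Quinlan $88,180; Ferraro $121,570; Vance $144,050. Sum = $594,590.
Difference $594,600 − $594,590 = +$10 applied to largest allocation (Vance): Vance becomes $144,060.

Marchetti: $66,400; Chaudhri: $64,960; Sato: $109,430; Quinlan: $88,180; Ferraro: $121,570; Vance: $144,060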